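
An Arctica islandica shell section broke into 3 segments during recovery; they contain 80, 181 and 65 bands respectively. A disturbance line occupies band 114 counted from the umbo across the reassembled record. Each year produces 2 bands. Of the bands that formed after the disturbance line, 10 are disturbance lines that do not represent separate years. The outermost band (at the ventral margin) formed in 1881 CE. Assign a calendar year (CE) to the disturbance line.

Total bands = 80 + 181 + 65 = 326.
Between band 114 and the ventral margin there are 326 − 114 = 212 bands.
Removing the 10 false bands leaves 212 − 10 = 202 true bands beyond the disturbance line.
With 2 bands per year, 202 / 2 = 101 years.
The band at the ventral margin is 1881 CE, so the disturbance line dates to 1881 − 101 = 1780 CE.

1780 CE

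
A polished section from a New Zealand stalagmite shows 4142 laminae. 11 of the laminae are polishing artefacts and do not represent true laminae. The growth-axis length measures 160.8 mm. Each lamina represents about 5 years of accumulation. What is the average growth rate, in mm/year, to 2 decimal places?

True lamina count = 4142 − 11 = 4131.
At 5 years per lamina, 4131 × 5 = 20655 years.
Extension rate ≈ 160.8 / 20655 = 0.01 mm/year.

0.01 mm/year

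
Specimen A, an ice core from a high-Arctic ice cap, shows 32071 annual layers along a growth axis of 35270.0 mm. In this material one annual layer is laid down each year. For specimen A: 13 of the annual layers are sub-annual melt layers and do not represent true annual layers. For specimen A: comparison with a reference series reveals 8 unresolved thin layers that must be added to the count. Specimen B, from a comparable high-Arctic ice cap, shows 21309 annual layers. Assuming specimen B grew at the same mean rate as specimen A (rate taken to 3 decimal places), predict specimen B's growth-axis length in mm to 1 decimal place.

Specimen A: adjusted count: 32071 − 13 + 8 = 32066 annual layers.
A: Extension rate ≈ 35270.0 / 32066 = 1.100 mm per year.
For B, 1.100 mm/year × 21309 years = 23439.9 mm.

23439.9 mm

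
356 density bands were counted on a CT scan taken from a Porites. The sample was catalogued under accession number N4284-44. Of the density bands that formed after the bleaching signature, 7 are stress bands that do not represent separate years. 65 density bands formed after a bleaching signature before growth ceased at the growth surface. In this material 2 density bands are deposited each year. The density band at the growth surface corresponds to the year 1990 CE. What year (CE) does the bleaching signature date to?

There are 65 density bands younger than the bleaching signature.
Excluding 7 false density bands: 65 − 7 = 58.
With 2 density bands per year, 58 / 2 = 29 years.
The density band at the growth surface is 1990 CE, so the bleaching signature dates to 1990 − 29 = 1961 CE.

1961 CE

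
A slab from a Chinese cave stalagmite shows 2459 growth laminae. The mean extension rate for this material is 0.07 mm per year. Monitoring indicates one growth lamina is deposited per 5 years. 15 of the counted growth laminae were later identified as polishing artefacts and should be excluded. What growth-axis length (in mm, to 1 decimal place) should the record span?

855.4 mm

True growth lamina count = 2459 − 15 = 2444.
At 5 years per growth lamina, 2444 × 5 = 12220 years.
Length ≈ 0.07 × 12220 = 855.4 mm.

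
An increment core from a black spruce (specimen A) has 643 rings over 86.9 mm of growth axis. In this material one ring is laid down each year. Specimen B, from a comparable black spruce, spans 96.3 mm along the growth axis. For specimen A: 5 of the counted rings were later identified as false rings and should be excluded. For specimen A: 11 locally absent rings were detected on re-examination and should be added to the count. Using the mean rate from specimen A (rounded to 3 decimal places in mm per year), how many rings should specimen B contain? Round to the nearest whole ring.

719 rings

Specimen A: true ring count = 643 − 5 + 11 = 649.
A: 86.9 mm over 649 years gives 86.9 / 649 ≈ 0.134 mm per year.
Specimen B: 96.3 mm / 0.134 mm per year = 718.66 years ≈ 719 rings.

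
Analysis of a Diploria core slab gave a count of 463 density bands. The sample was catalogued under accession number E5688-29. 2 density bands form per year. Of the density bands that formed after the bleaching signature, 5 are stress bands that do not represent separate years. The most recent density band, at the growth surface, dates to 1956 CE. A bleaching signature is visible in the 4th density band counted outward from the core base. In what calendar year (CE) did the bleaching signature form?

1729 CE

463 − 4 = 459 density bands lie beyond the bleaching signature toward the growth surface.
Excluding 5 false density bands: 459 − 5 = 454.
With 2 density bands per year, 454 / 2 = 227 years.
1956 − 227 = 1729 CE.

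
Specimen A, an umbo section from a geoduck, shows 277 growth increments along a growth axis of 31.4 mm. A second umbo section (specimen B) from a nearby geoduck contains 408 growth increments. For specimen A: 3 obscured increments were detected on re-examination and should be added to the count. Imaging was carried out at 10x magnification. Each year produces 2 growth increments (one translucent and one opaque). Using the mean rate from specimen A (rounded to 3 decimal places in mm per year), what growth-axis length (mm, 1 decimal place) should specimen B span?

Specimen A: after corrections the count is 277 + 3 = 280 growth increments.
Specimen A: 280 growth increments at 2 per year is 280 / 2 = 140 years.
A: 31.4 mm over 140 years gives 31.4 / 140 ≈ 0.224 mm per year.
Specimen B: 408 growth increments at 2 per year is 408 / 2 = 204 years. For B, 0.224 mm/year × 204 years = 45.7 mm.

45.7 mm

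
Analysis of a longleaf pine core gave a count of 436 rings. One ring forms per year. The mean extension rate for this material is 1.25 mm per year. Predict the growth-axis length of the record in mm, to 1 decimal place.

545.0 mm

436 years of growth are recorded.
Length ≈ 1.25 × 436 = 545.0 mm.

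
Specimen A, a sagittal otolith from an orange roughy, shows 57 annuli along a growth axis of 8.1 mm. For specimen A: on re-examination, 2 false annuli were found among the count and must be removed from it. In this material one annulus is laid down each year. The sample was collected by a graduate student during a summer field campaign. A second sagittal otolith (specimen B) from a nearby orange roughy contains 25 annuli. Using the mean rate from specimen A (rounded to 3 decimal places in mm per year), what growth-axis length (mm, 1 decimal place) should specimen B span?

Specimen A: after corrections the count is 57 − 2 = 55 annuli.
A: 8.1 mm over 55 years gives 8.1 / 55 ≈ 0.147 mm per year.
For B, 0.147 mm/year × 25 years = 3.7 mm.

3.7 mm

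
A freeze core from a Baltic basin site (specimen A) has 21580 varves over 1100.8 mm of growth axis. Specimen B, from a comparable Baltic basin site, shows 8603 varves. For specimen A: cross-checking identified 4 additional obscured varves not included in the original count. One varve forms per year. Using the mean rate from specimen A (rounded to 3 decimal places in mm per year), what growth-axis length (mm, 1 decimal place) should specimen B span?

Specimen A: after corrections the count is 21580 + 4 = 21584 varves.
A: Mean rate = 1100.8 mm / 21584 years ≈ 0.051 mm per year.
B's length ≈ 0.051 × 8603 = 438.8 mm.

438.8 mm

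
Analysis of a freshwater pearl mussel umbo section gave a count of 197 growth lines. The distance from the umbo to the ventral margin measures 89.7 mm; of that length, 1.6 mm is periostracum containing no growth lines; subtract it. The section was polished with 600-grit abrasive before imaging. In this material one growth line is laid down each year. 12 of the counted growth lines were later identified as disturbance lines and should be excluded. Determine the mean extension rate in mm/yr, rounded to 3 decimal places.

Correcting the raw count gives 197 − 12 = 185 true growth lines.
The growth record spans 89.7 − 1.6 = 88.1 mm.
88.1 mm over 185 years gives 88.1 / 185 ≈ 0.476 mm/yr.

0.476 mm/yr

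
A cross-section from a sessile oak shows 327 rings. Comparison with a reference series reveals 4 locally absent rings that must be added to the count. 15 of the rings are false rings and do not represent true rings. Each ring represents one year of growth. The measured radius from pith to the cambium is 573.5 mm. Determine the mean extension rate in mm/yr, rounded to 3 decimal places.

1.815 mm/yr

Correcting the raw count gives 327 − 15 + 4 = 316 true rings.
573.5 mm over 316 years gives 573.5 / 316 ≈ 1.815 mm/yr.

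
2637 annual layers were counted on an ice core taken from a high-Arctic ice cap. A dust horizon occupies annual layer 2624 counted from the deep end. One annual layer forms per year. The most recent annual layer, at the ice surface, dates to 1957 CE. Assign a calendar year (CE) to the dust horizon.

Between annual layer 2624 and the ice surface there are 2637 − 2624 = 13 annual layers.
1957 − 13 = 1944 CE.

1944 CE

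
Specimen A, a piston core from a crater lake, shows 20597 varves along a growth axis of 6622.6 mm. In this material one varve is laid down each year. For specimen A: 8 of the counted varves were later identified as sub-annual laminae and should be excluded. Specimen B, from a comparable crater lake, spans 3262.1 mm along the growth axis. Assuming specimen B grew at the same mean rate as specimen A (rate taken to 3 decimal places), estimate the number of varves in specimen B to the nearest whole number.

Specimen A: after corrections the count is 20597 − 8 = 20589 varves.
A: Extension rate ≈ 6622.6 / 20589 = 0.322 mm/yr.
Specimen B: 3262.1 mm / 0.322 mm per year = 10130.75 years ≈ 10131 varves.

10131 varves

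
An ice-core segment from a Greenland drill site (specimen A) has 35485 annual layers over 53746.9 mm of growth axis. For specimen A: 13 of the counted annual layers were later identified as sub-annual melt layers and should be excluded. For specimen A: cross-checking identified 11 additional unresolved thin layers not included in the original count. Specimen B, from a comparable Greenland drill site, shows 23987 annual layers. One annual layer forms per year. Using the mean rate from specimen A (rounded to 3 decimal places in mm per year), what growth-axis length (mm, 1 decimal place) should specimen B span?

36340.3 mm

Specimen A: correcting the raw count gives 35485 − 13 + 11 = 35483 true annual layers.
A: Mean rate = 53746.9 mm / 35483 years ≈ 1.515 mm/yr.
B's length ≈ 1.515 × 23987 = 36340.3 mm.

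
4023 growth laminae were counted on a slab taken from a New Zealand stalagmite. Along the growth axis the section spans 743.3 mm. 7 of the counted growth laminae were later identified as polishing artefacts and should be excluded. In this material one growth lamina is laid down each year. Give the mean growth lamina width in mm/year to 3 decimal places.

0.185 mm/year

After corrections the count is 4023 − 7 = 4016 growth laminae.
Extension rate ≈ 743.3 / 4016 = 0.185 mm/year.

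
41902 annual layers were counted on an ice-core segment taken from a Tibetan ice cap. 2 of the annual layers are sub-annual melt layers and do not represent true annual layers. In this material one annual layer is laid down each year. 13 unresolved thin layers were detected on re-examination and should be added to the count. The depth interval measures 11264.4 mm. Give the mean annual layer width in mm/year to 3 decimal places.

After corrections the count is 41902 − 2 + 13 = 41913 annual layers.
11264.4 mm over 41913 years gives 11264.4 / 41913 ≈ 0.269 mm/year.

0.269 mm/year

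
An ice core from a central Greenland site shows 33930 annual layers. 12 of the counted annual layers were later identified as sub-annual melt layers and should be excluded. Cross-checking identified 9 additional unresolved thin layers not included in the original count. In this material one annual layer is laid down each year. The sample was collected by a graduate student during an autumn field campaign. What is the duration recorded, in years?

33927 years

True annual layer count = 33930 − 12 + 9 = 33927.
With a one-to-one annual layer periodicity this is 33927 years.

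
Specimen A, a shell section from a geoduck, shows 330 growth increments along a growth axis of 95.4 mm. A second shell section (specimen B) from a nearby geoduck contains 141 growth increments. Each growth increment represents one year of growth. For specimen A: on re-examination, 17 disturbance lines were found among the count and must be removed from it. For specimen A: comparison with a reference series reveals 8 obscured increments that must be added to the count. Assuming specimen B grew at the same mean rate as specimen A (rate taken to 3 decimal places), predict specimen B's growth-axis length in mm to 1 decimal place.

41.9 mm

Specimen A: after corrections the count is 330 − 17 + 8 = 321 growth increments.
A: Extension rate ≈ 95.4 / 321 = 0.297 mm/year.
Length of B = 0.297 × 141 = 41.9 mm.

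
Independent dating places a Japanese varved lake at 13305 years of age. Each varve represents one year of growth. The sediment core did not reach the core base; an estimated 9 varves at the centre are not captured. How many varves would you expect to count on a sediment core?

At one varve per year, 13305 years correspond to 13305 varves.
Subtracting the 9 varves not captured gives 13305 − 9 = 13296 varves in the record.

13296 varves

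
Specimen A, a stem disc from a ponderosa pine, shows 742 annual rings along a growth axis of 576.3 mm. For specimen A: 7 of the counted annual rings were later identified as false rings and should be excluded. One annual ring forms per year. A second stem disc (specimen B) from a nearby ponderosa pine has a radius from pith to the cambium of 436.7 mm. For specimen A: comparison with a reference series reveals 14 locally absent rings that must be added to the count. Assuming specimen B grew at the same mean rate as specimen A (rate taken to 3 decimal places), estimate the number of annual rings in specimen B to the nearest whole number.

Specimen A: adjusted count: 742 − 7 + 14 = 749 annual rings.
A: 576.3 mm over 749 years gives 576.3 / 749 ≈ 0.769 mm per year.
B spans 436.7 / 0.769 = 567.88 years ≈ 568 annual rings.

568 annual rings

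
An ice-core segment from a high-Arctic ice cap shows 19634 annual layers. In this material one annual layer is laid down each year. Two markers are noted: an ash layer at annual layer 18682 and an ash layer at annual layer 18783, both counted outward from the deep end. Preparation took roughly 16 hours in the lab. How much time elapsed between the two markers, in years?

101 years

18783 − 18682 = 101 annual layers lie between the two events.
That is 101 years at one annual layer per year.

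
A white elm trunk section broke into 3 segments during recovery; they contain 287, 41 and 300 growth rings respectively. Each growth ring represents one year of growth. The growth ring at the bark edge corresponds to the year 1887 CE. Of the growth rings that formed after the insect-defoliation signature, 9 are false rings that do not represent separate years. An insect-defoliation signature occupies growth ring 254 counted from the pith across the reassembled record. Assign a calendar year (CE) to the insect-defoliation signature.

Total growth rings = 287 + 41 + 300 = 628.
The insect-defoliation signature sits at growth ring 254 from the pith, so 628 − 254 = 374 growth rings formed after it.
374 − 9 false = 365 true growth rings after the insect-defoliation signature.
1887 − 365 = 1522 CE.

1522 CE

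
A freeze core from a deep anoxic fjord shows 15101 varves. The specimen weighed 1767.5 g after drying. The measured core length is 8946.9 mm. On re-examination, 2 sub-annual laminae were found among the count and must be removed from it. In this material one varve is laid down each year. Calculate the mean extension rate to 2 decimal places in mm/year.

After corrections the count is 15101 − 2 = 15099 varves.
Extension rate ≈ 8946.9 / 15099 = 0.59 mm/year.

0.59 mm/year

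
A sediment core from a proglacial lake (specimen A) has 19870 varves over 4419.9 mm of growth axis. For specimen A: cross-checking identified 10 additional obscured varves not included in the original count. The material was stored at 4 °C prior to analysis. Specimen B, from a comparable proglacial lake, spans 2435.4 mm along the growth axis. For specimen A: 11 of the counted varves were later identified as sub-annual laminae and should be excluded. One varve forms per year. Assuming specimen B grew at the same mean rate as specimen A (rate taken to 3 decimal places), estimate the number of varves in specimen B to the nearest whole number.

Specimen A: adjusted count: 19870 − 11 + 10 = 19869 varves.
A: Extension rate ≈ 4419.9 / 19869 = 0.222 mm per year.
B spans 2435.4 / 0.222 = 10970.27 years ≈ 10970 varves.

10970 varves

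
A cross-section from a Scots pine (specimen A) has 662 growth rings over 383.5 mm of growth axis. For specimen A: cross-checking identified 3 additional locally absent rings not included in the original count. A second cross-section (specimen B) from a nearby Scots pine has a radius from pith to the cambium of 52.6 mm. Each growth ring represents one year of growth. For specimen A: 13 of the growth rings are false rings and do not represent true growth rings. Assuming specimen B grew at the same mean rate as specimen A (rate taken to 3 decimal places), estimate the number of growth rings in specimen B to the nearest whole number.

Specimen A: correcting the raw count gives 662 − 13 + 3 = 652 true growth rings.
A: Extension rate ≈ 383.5 / 652 = 0.588 mm/yr.
For B, 52.6 / 0.588 = 89.46 years ≈ 89 growth rings.

89 growth rings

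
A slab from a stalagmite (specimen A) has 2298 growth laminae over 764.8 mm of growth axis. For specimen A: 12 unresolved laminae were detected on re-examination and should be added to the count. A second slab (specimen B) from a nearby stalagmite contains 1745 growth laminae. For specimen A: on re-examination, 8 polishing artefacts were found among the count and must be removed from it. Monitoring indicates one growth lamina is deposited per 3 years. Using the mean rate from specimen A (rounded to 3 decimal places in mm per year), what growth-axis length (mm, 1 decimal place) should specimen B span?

Specimen A: true growth lamina count = 2298 − 8 + 12 = 2302.
Specimen A: 2302 growth laminae at 3 years each span 2302 × 3 = 6906 years.
A: 764.8 mm over 6906 years gives 764.8 / 6906 ≈ 0.111 mm per year.
Specimen B: multiplying by 3 years per growth lamina: 1745 × 3 = 5235 years. For B, 0.111 mm/year × 5235 years = 581.1 mm.

581.1 mm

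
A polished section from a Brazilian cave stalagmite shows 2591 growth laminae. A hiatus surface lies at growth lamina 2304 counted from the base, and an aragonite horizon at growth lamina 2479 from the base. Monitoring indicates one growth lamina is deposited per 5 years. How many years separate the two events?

875 years

2479 − 2304 = 175 growth laminae lie between the two events.
175 growth laminae at 5 years each span 175 × 5 = 875 years.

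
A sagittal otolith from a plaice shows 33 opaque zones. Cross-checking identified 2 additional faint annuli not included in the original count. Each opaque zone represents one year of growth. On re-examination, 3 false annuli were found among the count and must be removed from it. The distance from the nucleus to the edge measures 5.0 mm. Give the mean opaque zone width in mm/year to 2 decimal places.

0.16 mm/year

Correcting the raw count gives 33 − 3 + 2 = 32 true opaque zones.
Extension rate ≈ 5.0 / 32 = 0.16 mm/year.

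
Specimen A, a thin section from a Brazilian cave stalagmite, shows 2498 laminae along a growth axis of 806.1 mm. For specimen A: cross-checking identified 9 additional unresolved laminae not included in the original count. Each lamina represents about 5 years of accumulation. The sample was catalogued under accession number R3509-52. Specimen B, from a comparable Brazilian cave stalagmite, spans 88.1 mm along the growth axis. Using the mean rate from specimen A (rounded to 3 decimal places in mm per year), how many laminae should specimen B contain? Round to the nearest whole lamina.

275 laminae

Specimen A: after corrections the count is 2498 + 9 = 2507 laminae.
Specimen A: at 5 years per lamina, 2507 × 5 = 12535 years.
A: 806.1 mm over 12535 years gives 806.1 / 12535 ≈ 0.064 mm/year.
Specimen B: 88.1 mm / 0.064 mm per year = 1376.56 years; at 5 years per lamina that is 1376.56 / 5 ≈ 275 laminae.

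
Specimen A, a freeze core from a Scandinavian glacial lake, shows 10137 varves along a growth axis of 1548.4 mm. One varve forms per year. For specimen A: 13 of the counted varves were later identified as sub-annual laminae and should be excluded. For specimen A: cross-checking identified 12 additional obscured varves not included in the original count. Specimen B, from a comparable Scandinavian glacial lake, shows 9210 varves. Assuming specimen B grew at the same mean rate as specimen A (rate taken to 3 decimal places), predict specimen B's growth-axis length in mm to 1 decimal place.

Specimen A: correcting the raw count gives 10137 − 13 + 12 = 10136 true varves.
A: 1548.4 mm over 10136 years gives 1548.4 / 10136 ≈ 0.153 mm/yr.
For B, 0.153 mm/year × 9210 years = 1409.1 mm.

1409.1 mm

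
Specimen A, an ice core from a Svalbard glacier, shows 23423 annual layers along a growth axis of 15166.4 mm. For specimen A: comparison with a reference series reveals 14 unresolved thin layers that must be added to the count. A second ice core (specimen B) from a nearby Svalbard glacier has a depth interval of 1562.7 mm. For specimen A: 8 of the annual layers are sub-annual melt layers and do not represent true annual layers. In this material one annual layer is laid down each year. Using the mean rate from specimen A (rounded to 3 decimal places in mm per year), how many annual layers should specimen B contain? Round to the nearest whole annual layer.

2415 annual layers

Specimen A: after corrections the count is 23423 − 8 + 14 = 23429 annual layers.
A: 15166.4 mm over 23429 years gives 15166.4 / 23429 ≈ 0.647 mm/year.
B spans 1562.7 / 0.647 = 2415.30 years ≈ 2415 annual layers.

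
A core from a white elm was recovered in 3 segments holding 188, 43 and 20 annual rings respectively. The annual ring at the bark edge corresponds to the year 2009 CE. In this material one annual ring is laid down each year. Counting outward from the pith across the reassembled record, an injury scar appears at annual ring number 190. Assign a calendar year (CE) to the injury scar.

Total annual rings = 188 + 43 + 20 = 251.
Between annual ring 190 and the bark edge there are 251 − 190 = 61 annual rings.
2009 − 61 = 1948 CE.

1948 CE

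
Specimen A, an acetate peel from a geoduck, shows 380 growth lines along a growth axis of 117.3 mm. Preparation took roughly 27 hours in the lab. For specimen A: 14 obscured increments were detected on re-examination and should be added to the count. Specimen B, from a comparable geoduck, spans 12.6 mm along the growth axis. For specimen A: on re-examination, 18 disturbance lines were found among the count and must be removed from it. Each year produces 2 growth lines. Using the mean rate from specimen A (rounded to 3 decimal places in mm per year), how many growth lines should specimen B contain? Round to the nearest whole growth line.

40 growth lines

Specimen A: true growth line count = 380 − 18 + 14 = 376.
Specimen A: with 2 growth lines per year, 376 / 2 = 188 years.
A: Mean rate = 117.3 mm / 188 years ≈ 0.624 mm/yr.
Specimen B: 12.6 mm / 0.624 mm per year = 20.19 years; at 2 growth lines per year that is 20.19 × 2 ≈ 40 growth lines.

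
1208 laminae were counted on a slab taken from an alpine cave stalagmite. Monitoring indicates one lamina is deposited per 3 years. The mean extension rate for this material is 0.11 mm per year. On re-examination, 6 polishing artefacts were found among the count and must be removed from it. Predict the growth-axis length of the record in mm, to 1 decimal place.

Adjusted count: 1208 − 6 = 1202 laminae.
1202 laminae at 3 years each span 1202 × 3 = 3606 years.
Predicted length = 0.11 mm/year × 3606 years = 396.7 mm.

396.7 mm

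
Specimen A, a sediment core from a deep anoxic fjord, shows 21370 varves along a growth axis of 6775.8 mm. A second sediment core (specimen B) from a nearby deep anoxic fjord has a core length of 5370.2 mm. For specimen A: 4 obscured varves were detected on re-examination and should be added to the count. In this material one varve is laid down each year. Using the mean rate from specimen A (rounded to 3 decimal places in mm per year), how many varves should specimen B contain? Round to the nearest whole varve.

Specimen A: true varve count = 21370 + 4 = 21374.
A: 6775.8 mm over 21374 years gives 6775.8 / 21374 ≈ 0.317 mm per year.
For B, 5370.2 / 0.317 = 16940.69 years ≈ 16941 varves.

16941 varves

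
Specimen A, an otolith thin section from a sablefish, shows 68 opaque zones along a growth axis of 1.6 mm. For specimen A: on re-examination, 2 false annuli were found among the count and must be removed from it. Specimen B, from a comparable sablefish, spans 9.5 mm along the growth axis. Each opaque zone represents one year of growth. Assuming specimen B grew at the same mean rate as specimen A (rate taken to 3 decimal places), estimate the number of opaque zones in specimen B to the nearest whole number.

396 opaque zones

Specimen A: adjusted count: 68 − 2 = 66 opaque zones.
A: 1.6 mm over 66 years gives 1.6 / 66 ≈ 0.024 mm/year.
For B, 9.5 / 0.024 = 395.83 years ≈ 396 opaque zones.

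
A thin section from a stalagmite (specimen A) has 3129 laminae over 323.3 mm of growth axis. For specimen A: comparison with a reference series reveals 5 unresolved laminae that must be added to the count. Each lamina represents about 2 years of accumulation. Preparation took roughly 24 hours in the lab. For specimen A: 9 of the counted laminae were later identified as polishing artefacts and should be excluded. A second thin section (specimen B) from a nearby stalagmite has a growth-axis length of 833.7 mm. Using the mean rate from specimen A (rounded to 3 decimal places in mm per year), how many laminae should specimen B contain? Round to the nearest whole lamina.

8016 laminae

Specimen A: adjusted count: 3129 − 9 + 5 = 3125 laminae.
Specimen A: at 2 years per lamina, 3125 × 2 = 6250 years.
A: Extension rate ≈ 323.3 / 6250 = 0.052 mm per year.
For B, 833.7 / 0.052 = 16032.69 years; at 2 years per lamina that is 16032.69 / 2 ≈ 8016 laminae.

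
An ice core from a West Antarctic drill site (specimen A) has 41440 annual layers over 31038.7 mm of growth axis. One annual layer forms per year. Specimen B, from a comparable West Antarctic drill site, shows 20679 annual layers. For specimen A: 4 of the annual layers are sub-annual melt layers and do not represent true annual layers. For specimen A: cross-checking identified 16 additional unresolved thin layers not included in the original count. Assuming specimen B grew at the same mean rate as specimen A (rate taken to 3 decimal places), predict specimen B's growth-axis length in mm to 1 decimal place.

15488.6 mm

Specimen A: correcting the raw count gives 41440 − 4 + 16 = 41452 true annual layers.
A: 31038.7 mm over 41452 years gives 31038.7 / 41452 ≈ 0.749 mm per year.
For B, 0.749 mm/year × 20679 years = 15488.6 mm.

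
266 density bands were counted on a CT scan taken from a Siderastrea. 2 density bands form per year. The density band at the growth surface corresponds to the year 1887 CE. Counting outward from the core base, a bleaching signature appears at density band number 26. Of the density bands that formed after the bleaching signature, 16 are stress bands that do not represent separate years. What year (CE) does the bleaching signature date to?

1775 CE

The bleaching signature sits at density band 26 from the core base, so 266 − 26 = 240 density bands formed after it.
Excluding 16 false density bands: 240 − 16 = 224.
224 density bands at 2 per year is 224 / 2 = 112 years.
The density band at the growth surface is 1887 CE, so the bleaching signature dates to 1887 − 112 = 1775 CE.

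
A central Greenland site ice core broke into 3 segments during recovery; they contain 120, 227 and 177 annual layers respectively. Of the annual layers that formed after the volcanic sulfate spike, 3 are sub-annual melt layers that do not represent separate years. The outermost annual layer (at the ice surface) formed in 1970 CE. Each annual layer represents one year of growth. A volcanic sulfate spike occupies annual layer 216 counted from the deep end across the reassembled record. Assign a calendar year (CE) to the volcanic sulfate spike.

1665 CE

Total annual layers = 120 + 227 + 177 = 524.
524 − 216 = 308 annual layers lie beyond the volcanic sulfate spike toward the ice surface.
Removing the 3 false annual layers leaves 308 − 3 = 305 true annual layers beyond the volcanic sulfate spike.
Counting back 305 years from 1970 CE places the volcanic sulfate spike in 1970 − 305 = 1665 CE.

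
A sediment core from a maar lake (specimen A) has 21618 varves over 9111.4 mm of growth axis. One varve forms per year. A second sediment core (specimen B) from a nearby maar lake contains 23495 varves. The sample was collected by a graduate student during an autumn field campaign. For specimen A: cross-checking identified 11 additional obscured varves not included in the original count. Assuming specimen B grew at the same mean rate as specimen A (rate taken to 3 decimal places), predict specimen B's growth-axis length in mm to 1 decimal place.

9891.4 mm

Specimen A: true varve count = 21618 + 11 = 21629.
A: Mean rate = 9111.4 mm / 21629 years ≈ 0.421 mm/yr.
For B, 0.421 mm/year × 23495 years = 9891.4 mm.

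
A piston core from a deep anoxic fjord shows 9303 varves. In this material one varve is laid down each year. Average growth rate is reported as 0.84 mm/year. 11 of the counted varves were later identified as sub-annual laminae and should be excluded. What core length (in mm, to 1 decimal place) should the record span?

7805.3 mm

After corrections the count is 9303 − 11 = 9292 varves.
Predicted length = 0.84 mm/year × 9292 years = 7805.3 mm.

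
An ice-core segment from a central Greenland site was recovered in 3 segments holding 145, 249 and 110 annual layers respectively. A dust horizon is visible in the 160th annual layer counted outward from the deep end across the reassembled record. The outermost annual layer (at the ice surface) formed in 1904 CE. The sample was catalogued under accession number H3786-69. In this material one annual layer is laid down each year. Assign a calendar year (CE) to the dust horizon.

Total annual layers = 145 + 249 + 110 = 504.
The dust horizon sits at annual layer 160 from the deep end, so 504 − 160 = 344 annual layers formed after it.
1904 − 344 = 1560 CE.

1560 CE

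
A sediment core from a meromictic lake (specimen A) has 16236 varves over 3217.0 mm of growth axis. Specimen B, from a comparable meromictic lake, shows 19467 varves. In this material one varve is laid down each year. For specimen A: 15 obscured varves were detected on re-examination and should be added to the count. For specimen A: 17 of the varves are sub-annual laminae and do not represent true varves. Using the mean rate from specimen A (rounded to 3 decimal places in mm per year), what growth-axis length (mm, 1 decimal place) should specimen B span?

3854.5 mm

Specimen A: correcting the raw count gives 16236 − 17 + 15 = 16234 true varves.
A: Mean rate = 3217.0 mm / 16234 years ≈ 0.198 mm/yr.
B's length ≈ 0.198 × 19467 = 3854.5 mm.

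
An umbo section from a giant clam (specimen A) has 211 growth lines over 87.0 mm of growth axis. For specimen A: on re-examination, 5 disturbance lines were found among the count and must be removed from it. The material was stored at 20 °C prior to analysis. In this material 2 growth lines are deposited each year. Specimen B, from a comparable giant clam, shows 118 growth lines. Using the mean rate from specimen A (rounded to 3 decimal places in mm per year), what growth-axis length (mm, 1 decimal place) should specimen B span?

Specimen A: true growth line count = 211 − 5 = 206.
Specimen A: 206 growth lines at 2 per year is 206 / 2 = 103 years.
A: Extension rate ≈ 87.0 / 103 = 0.845 mm/year.
Specimen B: 118 growth lines at 2 per year is 118 / 2 = 59 years. For B, 0.845 mm/year × 59 years = 49.9 mm.

49.9 mm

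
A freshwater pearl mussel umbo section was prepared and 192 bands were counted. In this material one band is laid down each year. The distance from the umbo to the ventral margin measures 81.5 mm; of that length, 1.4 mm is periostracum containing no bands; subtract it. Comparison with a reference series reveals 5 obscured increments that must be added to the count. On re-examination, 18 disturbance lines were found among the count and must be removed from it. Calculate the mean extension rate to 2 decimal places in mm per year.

Adjusted count: 192 − 18 + 5 = 179 bands.
Removing the 1.4 mm offcut leaves 81.5 − 1.4 = 80.1 mm.
Extension rate ≈ 80.1 / 179 = 0.45 mm per year.

0.45 mm per year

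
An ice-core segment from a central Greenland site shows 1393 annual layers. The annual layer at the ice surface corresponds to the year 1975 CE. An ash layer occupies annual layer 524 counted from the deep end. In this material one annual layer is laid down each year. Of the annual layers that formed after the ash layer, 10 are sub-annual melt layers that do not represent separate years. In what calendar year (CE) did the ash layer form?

The ash layer sits at annual layer 524 from the deep end, so 1393 − 524 = 869 annual layers formed after it.
Removing the 10 false annual layers leaves 869 − 10 = 859 true annual layers beyond the ash layer.
The annual layer at the ice surface is 1975 CE, so the ash layer dates to 1975 − 859 = 1116 CE.

1116 CE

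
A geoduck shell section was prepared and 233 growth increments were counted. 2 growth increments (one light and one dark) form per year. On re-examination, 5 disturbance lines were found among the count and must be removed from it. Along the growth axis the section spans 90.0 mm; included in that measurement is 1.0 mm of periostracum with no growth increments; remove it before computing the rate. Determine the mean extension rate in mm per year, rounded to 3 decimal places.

Adjusted count: 233 − 5 = 228 growth increments.
228 growth increments at 2 per year is 228 / 2 = 114 years.
Removing the 1.0 mm offcut leaves 90.0 − 1.0 = 89.0 mm.
Extension rate ≈ 89.0 / 114 = 0.781 mm per year.

0.781 mm per year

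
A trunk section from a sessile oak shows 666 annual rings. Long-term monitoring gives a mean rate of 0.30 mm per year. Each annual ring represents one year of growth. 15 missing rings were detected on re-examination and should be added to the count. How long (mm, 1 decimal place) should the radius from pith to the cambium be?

204.3 mm

Adjusted count: 666 + 15 = 681 annual rings.
Predicted length = 0.30 mm/year × 681 years = 204.3 mm.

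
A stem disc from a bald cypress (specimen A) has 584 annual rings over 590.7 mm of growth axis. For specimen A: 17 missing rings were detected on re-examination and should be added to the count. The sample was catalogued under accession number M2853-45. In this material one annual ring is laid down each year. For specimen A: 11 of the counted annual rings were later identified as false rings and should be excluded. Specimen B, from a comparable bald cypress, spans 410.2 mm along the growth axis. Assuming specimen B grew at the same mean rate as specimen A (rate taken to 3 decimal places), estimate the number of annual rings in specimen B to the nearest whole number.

Specimen A: after corrections the count is 584 − 11 + 17 = 590 annual rings.
A: Extension rate ≈ 590.7 / 590 = 1.001 mm per year.
For B, 410.2 / 1.001 = 409.79 years ≈ 410 annual rings.

410 annual rings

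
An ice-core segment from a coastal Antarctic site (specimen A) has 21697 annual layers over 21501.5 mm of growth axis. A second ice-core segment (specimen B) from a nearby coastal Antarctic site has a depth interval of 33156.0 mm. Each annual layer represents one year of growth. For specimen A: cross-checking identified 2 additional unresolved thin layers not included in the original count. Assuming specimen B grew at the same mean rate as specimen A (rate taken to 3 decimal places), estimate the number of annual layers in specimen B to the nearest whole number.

33457 annual layers

Specimen A: adjusted count: 21697 + 2 = 21699 annual layers.
A: Extension rate ≈ 21501.5 / 21699 = 0.991 mm/year.
B spans 33156.0 / 0.991 = 33457.11 years ≈ 33457 annual layers.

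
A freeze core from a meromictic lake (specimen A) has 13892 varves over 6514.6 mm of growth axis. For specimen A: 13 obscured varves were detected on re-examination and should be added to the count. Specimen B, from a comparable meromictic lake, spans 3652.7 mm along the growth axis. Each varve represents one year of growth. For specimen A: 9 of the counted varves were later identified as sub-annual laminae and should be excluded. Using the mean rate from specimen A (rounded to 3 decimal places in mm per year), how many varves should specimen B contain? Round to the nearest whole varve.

Specimen A: true varve count = 13892 − 9 + 13 = 13896.
A: Mean rate = 6514.6 mm / 13896 years ≈ 0.469 mm per year.
Specimen B: 3652.7 mm / 0.469 mm per year = 7788.27 years ≈ 7788 varves.

7788 varves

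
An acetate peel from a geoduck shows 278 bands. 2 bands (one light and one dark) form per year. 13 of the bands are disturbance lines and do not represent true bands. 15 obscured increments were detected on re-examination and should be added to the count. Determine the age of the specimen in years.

140 years

Adjusted count: 278 − 13 + 15 = 280 bands.
With 2 bands per year, 280 / 2 = 140 years.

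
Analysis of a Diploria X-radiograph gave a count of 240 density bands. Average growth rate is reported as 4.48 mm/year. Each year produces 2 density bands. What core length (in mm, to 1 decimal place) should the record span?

Dividing by 2 density bands per year: 240 / 2 = 120 years.
120 years at 4.48 mm/year gives 4.48 × 120 = 537.6 mm.

537.6 mm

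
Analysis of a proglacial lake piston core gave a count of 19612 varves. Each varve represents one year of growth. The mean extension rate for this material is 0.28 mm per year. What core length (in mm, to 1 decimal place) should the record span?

The record spans 19612 years at 0.28 mm per year.
19612 years at 0.28 mm/year gives 0.28 × 19612 = 5491.4 mm.

5491.4 mm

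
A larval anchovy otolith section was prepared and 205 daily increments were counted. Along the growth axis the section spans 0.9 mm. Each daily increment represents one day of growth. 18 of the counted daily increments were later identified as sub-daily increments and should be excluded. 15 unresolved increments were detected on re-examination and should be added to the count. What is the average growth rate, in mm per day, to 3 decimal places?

0.004 mm per day

Correcting the raw count gives 205 − 18 + 15 = 202 true daily increments.
Mean rate = 0.9 mm / 202 days ≈ 0.004 mm per day.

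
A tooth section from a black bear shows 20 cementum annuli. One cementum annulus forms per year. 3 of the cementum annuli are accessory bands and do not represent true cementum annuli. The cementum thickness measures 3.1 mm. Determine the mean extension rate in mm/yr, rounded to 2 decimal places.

After corrections the count is 20 − 3 = 17 cementum annuli.
3.1 mm over 17 years gives 3.1 / 17 ≈ 0.18 mm/yr.

0.18 mm/yr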